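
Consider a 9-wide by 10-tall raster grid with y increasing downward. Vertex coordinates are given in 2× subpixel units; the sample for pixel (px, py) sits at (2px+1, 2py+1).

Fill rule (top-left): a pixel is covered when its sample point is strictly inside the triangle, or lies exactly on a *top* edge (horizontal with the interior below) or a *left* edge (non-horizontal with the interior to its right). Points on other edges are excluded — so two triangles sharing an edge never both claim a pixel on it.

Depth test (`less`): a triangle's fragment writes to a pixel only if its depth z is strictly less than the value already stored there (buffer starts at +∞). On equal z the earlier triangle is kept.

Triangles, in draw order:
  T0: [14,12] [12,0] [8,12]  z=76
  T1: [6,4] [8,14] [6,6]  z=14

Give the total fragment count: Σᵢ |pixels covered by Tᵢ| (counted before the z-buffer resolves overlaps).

T0:
  2·area = 72  (B↔C swapped to make it positive)
  edge (14, 12)→(8, 12): d=(-6,0) right/bottom  bias=-1
  edge (8, 12)→(12, 0): d=(4,-12) top-left  bias=+0
  edge (12, 0)→(14, 12): d=(2,12) right/bottom  bias=-1
    (5,1)@(11, 3): e=[54,0,18] → #  [on edge]
    (6,1)@(13, 3): e=[54,24,-6] → ·
    (5,2)@(11, 5): e=[42,8,22] → #
    (6,2)@(13, 5): e=[42,32,-2] → ·
    (5,3)@(11, 7): e=[30,16,26] → #
    (6,3)@(13, 7): e=[30,40,2] → #
    (7,3)@(15, 7): e=[30,64,-22] → ·
    (4,4)@(9, 9): e=[18,0,54] → #  [on edge]
    (7,4)@(15, 9): e=[18,72,-18] → ·
    (4,5)@(9, 11): e=[6,8,58] → #
    (7,5)@(15, 11): e=[6,80,-14] → ·
    (4,6)@(9, 13): e=[-6,16,62] → ·
    (3,7)@(7, 15): e=[-18,0,90] → ·  [on edge]
  covered (10 px):
    · · · · · · · · ·
    · · · · · # · · ·
    · · · · · # · · ·
    · · · · · # # · ·
    · · · · # # # · ·
    · · · · # # # · ·
    · · · · · · · · ·
    · · · · · · · · ·
    · · · · · · · · ·
    · · · · · · · · ·
T1:
  2·area = 4
  edge (6, 4)→(8, 14): d=(2,10) right/bottom  bias=-1
  edge (8, 14)→(6, 6): d=(-2,-8) top-left  bias=+0
  edge (6, 6)→(6, 4): d=(0,-2) top-left  bias=+0
    (3,4)@(7, 9): e=[0,2,2] → ·  [on edge]
    (4,9)@(9, 19): e=[0,-2,6] → ·  [on edge]
  covered (0 px):
    · · · · · · · · ·
    · · · · · · · · ·
    · · · · · · · · ·
    · · · · · · · · ·
    · · · · · · · · ·
    · · · · · · · · ·
    · · · · · · · · ·
    · · · · · · · · ·
    · · · · · · · · ·
    · · · · · · · · ·

Final: 10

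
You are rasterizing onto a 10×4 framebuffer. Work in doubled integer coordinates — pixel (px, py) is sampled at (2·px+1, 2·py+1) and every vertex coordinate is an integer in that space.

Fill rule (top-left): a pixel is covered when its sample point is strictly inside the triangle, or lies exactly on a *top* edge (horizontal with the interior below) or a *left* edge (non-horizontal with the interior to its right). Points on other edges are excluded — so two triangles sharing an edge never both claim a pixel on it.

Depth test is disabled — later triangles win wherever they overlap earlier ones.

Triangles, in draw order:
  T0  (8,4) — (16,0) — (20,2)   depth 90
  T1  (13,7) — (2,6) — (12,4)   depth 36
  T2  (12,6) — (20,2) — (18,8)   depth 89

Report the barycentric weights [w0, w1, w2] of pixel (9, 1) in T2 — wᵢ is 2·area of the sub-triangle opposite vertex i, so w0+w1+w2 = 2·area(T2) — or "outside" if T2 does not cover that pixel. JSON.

T0:
  2·area = 32
  edge (8, 4)→(16, 0): d=(8,-4) top-left  bias=+0
  edge (16, 0)→(20, 2): d=(4,2) right/bottom  bias=-1
  edge (20, 2)→(8, 4): d=(-12,2) right/bottom  bias=-1
    (7,0)@(15, 1): e=[4,6,22] → █
    (8,0)@(17, 1): e=[12,2,18] → █
    (9,0)@(19, 1): e=[20,-2,14] → ·
    (5,1)@(11, 3): e=[4,22,6] → █
    (6,1)@(13, 3): e=[12,18,2] → █
    (7,1)@(15, 3): e=[20,14,-2] → ·
    (8,1)@(17, 3): e=[28,10,-6] → ·
    (5,2)@(11, 5): e=[20,30,-18] → ·
    (6,2)@(13, 5): e=[28,26,-22] → ·
  covered (4 px):
    · · · · · · · █ █ ·
    · · · · · █ █ · · ·
    · · · · · · · · · ·
    · · · · · · · · · ·
T1:
  2·area = 32
  edge (13, 7)→(2, 6): d=(-11,-1) top-left  bias=+0
  edge (2, 6)→(12, 4): d=(10,-2) top-left  bias=+0
  edge (12, 4)→(13, 7): d=(1,3) right/bottom  bias=-1
    (5,0)@(11, 1): e=[64,-32,0] → ·  [on edge]
    (8,1)@(17, 3): e=[48,0,-16] → ·  [on edge]
    (3,2)@(7, 5): e=[16,0,16] → █  [on edge]
    (4,2)@(9, 5): e=[18,4,10] → █
    (5,2)@(11, 5): e=[20,8,4] → █
    (6,2)@(13, 5): e=[22,12,-2] → ·
    (3,3)@(7, 7): e=[-6,20,18] → ·
    (4,3)@(9, 7): e=[-4,24,12] → ·
    (5,3)@(11, 7): e=[-2,28,6] → ·
    (6,3)@(13, 7): e=[0,32,0] → ·  [on edge]
  covered (3 px):
    · · · · · · · · · ·
    · · · · · · · · · ·
    · · · █ █ █ · · · ·
    · · · · · · · · · ·
T2:
  2·area = 40
  edge (12, 6)→(20, 2): d=(8,-4) top-left  bias=+0
  edge (20, 2)→(18, 8): d=(-2,6) right/bottom  bias=-1
  edge (18, 8)→(12, 6): d=(-6,-2) top-left  bias=+0
    (1,1)@(3, 3): e=[-60,100,0] → ·  [on edge]
    (9,1)@(19, 3): e=[4,4,32] → █
    (4,2)@(9, 5): e=[-20,60,0] → ·  [on edge]
    (7,2)@(15, 5): e=[4,24,12] → █
    (8,2)@(17, 5): e=[12,12,16] → █
    (9,2)@(19, 5): e=[20,0,20] → ·  [on edge]
    (7,3)@(15, 7): e=[20,20,0] → █  [on edge]
    (9,3)@(19, 7): e=[36,-4,8] → ·
  covered (5 px):
    · · · · · · · · · ·
    · · · · · · · · · █
    · · · · · · · █ █ ·
    · · · · · · · █ █ ·

Final: [4,32,4]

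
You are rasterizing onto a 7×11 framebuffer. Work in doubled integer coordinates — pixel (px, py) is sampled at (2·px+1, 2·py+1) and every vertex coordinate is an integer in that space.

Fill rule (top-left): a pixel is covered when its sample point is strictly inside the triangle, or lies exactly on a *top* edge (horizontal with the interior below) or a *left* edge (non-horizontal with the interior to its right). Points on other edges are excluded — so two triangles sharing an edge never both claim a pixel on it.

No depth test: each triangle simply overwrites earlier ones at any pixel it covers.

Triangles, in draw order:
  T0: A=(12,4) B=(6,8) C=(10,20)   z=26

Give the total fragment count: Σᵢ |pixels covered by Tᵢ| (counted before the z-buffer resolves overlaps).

T0:
  2·area = 88  (B↔C swapped to make it positive)
  edge (12, 4)→(10, 20): d=(-2,16) right/bottom  bias=-1
  edge (10, 20)→(6, 8): d=(-4,-12) top-left  bias=+0
  edge (6, 8)→(12, 4): d=(6,-4) top-left  bias=+0
    (2,2)@(5, 5): e=[110,0,-22] → ·  [on edge]
    (5,2)@(11, 5): e=[14,72,2] → █
    (6,2)@(13, 5): e=[-18,96,10] → ·
    (4,3)@(9, 7): e=[42,40,6] → █
    (6,3)@(13, 7): e=[-22,88,22] → ·
    (3,4)@(7, 9): e=[70,8,10] → █
    (6,4)@(13, 9): e=[-26,80,34] → ·
    (3,5)@(7, 11): e=[66,0,22] → █  [on edge]
    (6,5)@(13, 11): e=[-30,72,46] → ·
    (3,6)@(7, 13): e=[62,-8,34] → ·
    (4,6)@(9, 13): e=[30,16,42] → █
    (5,6)@(11, 13): e=[-2,40,50] → ·
    (4,8)@(9, 17): e=[22,0,66] → █  [on edge]
  covered (12 px):
    · · · · · · ·
    · · · · · · ·
    · · · · · █ ·
    · · · · █ █ ·
    · · · █ █ █ ·
    · · · █ █ █ ·
    · · · · █ · ·
    · · · · █ · ·
    · · · · █ · ·
    · · · · · · ·
    · · · · · · ·

Final: 12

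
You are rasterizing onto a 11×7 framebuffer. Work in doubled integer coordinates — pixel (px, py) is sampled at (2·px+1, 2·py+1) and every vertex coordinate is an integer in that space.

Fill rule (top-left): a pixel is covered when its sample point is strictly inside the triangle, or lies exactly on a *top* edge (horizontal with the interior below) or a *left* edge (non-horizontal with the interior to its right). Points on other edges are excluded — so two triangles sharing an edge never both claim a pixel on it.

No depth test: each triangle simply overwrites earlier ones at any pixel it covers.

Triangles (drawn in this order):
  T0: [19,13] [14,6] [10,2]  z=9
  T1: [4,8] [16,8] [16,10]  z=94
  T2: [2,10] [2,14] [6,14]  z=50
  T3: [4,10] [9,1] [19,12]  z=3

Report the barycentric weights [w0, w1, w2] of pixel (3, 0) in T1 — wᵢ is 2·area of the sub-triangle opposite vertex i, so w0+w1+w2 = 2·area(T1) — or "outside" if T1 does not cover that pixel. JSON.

T0:
  2·area = 8  (B↔C swapped to make it positive)
  edge (19, 13)→(10, 2): d=(-9,-11) top-left  bias=+0
  edge (10, 2)→(14, 6): d=(4,4) right/bottom  bias=-1
  edge (14, 6)→(19, 13): d=(5,7) right/bottom  bias=-1
    (4,0)@(9, 1): e=[-2,0,10] → ·  [on edge]
    (5,1)@(11, 3): e=[2,0,6] → ·  [on edge]
    (6,2)@(13, 5): e=[6,0,2] → ·  [on edge]
    (7,3)@(15, 7): e=[10,0,-2] → ·  [on edge]
    (8,4)@(17, 9): e=[14,0,-6] → ·  [on edge]
    (9,5)@(19, 11): e=[18,0,-10] → ·  [on edge]
    (9,6)@(19, 13): e=[0,8,0] → ·  [on edge]
    (10,6)@(21, 13): e=[22,0,-14] → ·  [on edge]
  covered (0 px):
    · · · · · · · · · · ·
    · · · · · · · · · · ·
    · · · · · · · · · · ·
    · · · · · · · · · · ·
    · · · · · · · · · · ·
    · · · · · · · · · · ·
    · · · · · · · · · · ·
T1:
  2·area = 24
  edge (4, 8)→(16, 8): d=(12,0) top-left  bias=+0
  edge (16, 8)→(16, 10): d=(0,2) right/bottom  bias=-1
  edge (16, 10)→(4, 8): d=(-12,-2) top-left  bias=+0
    (5,4)@(11, 9): e=[12,10,2] → #
    (6,4)@(13, 9): e=[12,6,6] → #
    (7,4)@(15, 9): e=[12,2,10] → #
    (8,4)@(17, 9): e=[12,-2,14] → ·
    (5,5)@(11, 11): e=[36,10,-22] → ·
    (6,5)@(13, 11): e=[36,6,-18] → ·
    (7,5)@(15, 11): e=[36,2,-14] → ·
  covered (3 px):
    · · · · · · · · · · ·
    · · · · · · · · · · ·
    · · · · · · · · · · ·
    · · · · · · · · · · ·
    · · · · · # # # · · ·
    · · · · · · · · · · ·
    · · · · · · · · · · ·
T2:
  2·area = 16  (B↔C swapped to make it positive)
  edge (2, 10)→(6, 14): d=(4,4) right/bottom  bias=-1
  edge (6, 14)→(2, 14): d=(-4,0) right/bottom  bias=-1
  edge (2, 14)→(2, 10): d=(0,-4) top-left  bias=+0
    (0,4)@(1, 9): e=[0,20,-4] → ·  [on edge]
    (1,5)@(3, 11): e=[0,12,4] → ·  [on edge]
    (1,6)@(3, 13): e=[8,4,4] → #
    (2,6)@(5, 13): e=[0,4,12] → ·  [on edge]
  covered (1 px):
    · · · · · · · · · · ·
    · · · · · · · · · · ·
    · · · · · · · · · · ·
    · · · · · · · · · · ·
    · · · · · · · · · · ·
    · · · · · · · · · · ·
    · # · · · · · · · · ·
T3:
  2·area = 145
  edge (4, 10)→(9, 1): d=(5,-9) top-left  bias=+0
  edge (9, 1)→(19, 12): d=(10,11) right/bottom  bias=-1
  edge (19, 12)→(4, 10): d=(-15,-2) top-left  bias=+0
    (4,0)@(9, 1): e=[0,0,145] → ·  [on edge]
    (4,1)@(9, 3): e=[10,20,115] → #
    (5,1)@(11, 3): e=[28,-2,119] → ·
    (3,2)@(7, 5): e=[2,62,81] → #
    (5,2)@(11, 5): e=[38,18,89] → #
    (6,2)@(13, 5): e=[56,-4,93] → ·
    (3,3)@(7, 7): e=[12,82,51] → #
    (6,3)@(13, 7): e=[66,16,63] → #
    (7,3)@(15, 7): e=[84,-6,67] → ·
    (2,4)@(5, 9): e=[4,124,17] → #
    (7,4)@(15, 9): e=[94,14,37] → #
    (8,4)@(17, 9): e=[112,-8,41] → ·
  covered (17 px):
    · · · · · · · · · · ·
    · · · · # · · · · · ·
    · · · # # # · · · · ·
    · · · # # # # · · · ·
    · · # # # # # # · · ·
    · · · · · · # # # · ·
    · · · · · · · · · · ·

Result: "outside"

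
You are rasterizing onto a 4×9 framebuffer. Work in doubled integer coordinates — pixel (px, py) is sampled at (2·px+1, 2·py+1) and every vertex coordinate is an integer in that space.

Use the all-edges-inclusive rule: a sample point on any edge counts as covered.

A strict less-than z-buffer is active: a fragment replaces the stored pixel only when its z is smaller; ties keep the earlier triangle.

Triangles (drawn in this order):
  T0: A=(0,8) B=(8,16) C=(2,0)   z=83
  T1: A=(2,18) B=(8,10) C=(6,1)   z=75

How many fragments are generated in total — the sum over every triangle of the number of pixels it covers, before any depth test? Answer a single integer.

T0:
  2·area = 80  (B↔C swapped to make it positive)
  edge (0, 8)→(2, 0): d=(2,-8) inclusive
  edge (2, 0)→(8, 16): d=(6,16) inclusive
  edge (8, 16)→(0, 8): d=(-8,-8) inclusive
    (1,1)@(3, 3): e=[14,2,64] → X
    (2,1)@(5, 3): e=[30,-30,80] → .
    (0,2)@(1, 5): e=[2,46,32] → X
    (2,2)@(5, 5): e=[34,-18,64] → .
    (0,3)@(1, 7): e=[6,58,16] → X
    (2,3)@(5, 7): e=[38,-6,48] → .
    (0,4)@(1, 9): e=[10,70,0] → X  [on edge]
    (2,4)@(5, 9): e=[42,6,32] → X
    (3,4)@(7, 9): e=[58,-26,48] → .
    (0,5)@(1, 11): e=[14,82,-16] → .
    (1,5)@(3, 11): e=[30,50,0] → X  [on edge]
    (3,5)@(7, 11): e=[62,-14,32] → .
    (2,6)@(5, 13): e=[50,30,0] → X  [on edge]
    (3,7)@(7, 15): e=[70,10,0] → X  [on edge]
  covered (12 px):
    . . . .
    . X . .
    X X . .
    X X . .
    X X X .
    . X X .
    . . X .
    . . . X
    . . . .
T1:
  2·area = 70  (B↔C swapped to make it positive)
  edge (2, 18)→(6, 1): d=(4,-17) inclusive
  edge (6, 1)→(8, 10): d=(2,9) inclusive
  edge (8, 10)→(2, 18): d=(-6,8) inclusive
    (2,3)@(5, 7): e=[7,21,42] → X
    (3,3)@(7, 7): e=[41,3,26] → X
    (2,4)@(5, 9): e=[15,25,30] → X
    (2,5)@(5, 11): e=[23,29,18] → X
    (2,6)@(5, 13): e=[31,33,6] → X
    (3,6)@(7, 13): e=[65,15,-10] → .
    (1,7)@(3, 15): e=[5,55,10] → X
    (2,7)@(5, 15): e=[39,37,-6] → .
    (1,8)@(3, 17): e=[13,59,-2] → .
  covered (8 px):
    . . . .
    . . . .
    . . . .
    . . X X
    . . X X
    . . X X
    . . X .
    . X . .
    . . . .

Result: 20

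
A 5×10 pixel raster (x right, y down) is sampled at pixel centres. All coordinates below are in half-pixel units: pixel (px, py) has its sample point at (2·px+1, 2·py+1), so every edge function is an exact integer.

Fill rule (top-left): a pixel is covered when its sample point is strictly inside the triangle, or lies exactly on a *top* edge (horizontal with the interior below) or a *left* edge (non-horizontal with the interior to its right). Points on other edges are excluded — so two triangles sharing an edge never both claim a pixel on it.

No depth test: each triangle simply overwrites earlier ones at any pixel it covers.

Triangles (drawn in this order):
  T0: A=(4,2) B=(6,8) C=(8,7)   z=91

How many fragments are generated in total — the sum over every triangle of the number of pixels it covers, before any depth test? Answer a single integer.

T0:
  2·area = 14  (B↔C swapped to make it positive)
  edge (4, 2)→(8, 7): d=(4,5) right/bottom  bias=-1
  edge (8, 7)→(6, 8): d=(-2,1) right/bottom  bias=-1
  edge (6, 8)→(4, 2): d=(-2,-6) top-left  bias=+0
    (2,2)@(5, 5): e=[7,7,0] → X  [on edge]
    (3,2)@(7, 5): e=[-3,5,12] → .
    (2,3)@(5, 7): e=[15,3,-4] → .
    (3,3)@(7, 7): e=[5,1,8] → X
    (4,3)@(9, 7): e=[-5,-1,20] → .
    (3,4)@(7, 9): e=[13,-3,4] → .
    (3,5)@(7, 11): e=[21,-7,0] → .  [on edge]
    (4,8)@(9, 17): e=[35,-21,0] → .  [on edge]
  covered (2 px):
    . . . . .
    . . . . .
    . . X . .
    . . . X .
    . . . . .
    . . . . .
    . . . . .
    . . . . .
    . . . . .
    . . . . .

Answer: 2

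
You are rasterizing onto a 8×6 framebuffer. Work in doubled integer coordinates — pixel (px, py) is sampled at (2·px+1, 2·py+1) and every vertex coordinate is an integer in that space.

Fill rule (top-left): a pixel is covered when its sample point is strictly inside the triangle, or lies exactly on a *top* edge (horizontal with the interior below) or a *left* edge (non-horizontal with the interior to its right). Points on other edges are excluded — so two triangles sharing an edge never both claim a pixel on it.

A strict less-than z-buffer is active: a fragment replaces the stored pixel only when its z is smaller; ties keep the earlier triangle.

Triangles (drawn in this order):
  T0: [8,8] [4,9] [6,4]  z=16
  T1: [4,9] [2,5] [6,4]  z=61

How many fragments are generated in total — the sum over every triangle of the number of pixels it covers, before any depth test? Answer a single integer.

T0:
  2·area = 18
  edge (8, 8)→(4, 9): d=(-4,1) right/bottom  bias=-1
  edge (4, 9)→(6, 4): d=(2,-5) top-left  bias=+0
  edge (6, 4)→(8, 8): d=(2,4) right/bottom  bias=-1
    (2,3)@(5, 7): e=[7,1,10] → X
    (3,3)@(7, 7): e=[5,11,2] → X
    (4,3)@(9, 7): e=[3,21,-6] → .
    (2,4)@(5, 9): e=[-1,5,14] → .
    (3,4)@(7, 9): e=[-3,15,6] → .
  covered (2 px):
    . . . . . . . .
    . . . . . . . .
    . . . . . . . .
    . . X X . . . .
    . . . . . . . .
    . . . . . . . .
T1:
  2·area = 18
  edge (4, 9)→(2, 5): d=(-2,-4) top-left  bias=+0
  edge (2, 5)→(6, 4): d=(4,-1) top-left  bias=+0
  edge (6, 4)→(4, 9): d=(-2,5) right/bottom  bias=-1
    (0,1)@(1, 3): e=[0,-9,27] → .  [on edge]
    (1,2)@(3, 5): e=[4,1,13] → X
    (2,2)@(5, 5): e=[12,3,3] → X
    (3,2)@(7, 5): e=[20,5,-7] → .
    (1,3)@(3, 7): e=[0,9,9] → X  [on edge]
    (2,3)@(5, 7): e=[8,11,-1] → .
    (1,4)@(3, 9): e=[-4,17,5] → .
    (2,5)@(5, 11): e=[0,27,-9] → .  [on edge]
  covered (3 px):
    . . . . . . . .
    . . . . . . . .
    . X X . . . . .
    . X . . . . . .
    . . . . . . . .
    . . . . . . . .

Final: 5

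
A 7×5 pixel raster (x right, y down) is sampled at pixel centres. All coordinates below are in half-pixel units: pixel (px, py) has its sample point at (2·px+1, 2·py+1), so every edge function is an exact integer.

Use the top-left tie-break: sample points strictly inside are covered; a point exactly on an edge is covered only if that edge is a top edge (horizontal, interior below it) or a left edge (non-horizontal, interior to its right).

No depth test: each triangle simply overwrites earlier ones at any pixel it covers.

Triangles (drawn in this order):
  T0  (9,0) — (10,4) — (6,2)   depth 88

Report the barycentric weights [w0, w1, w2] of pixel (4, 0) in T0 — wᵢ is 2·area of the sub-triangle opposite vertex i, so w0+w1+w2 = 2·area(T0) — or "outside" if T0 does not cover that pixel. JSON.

T0:
  2·area = 14
  edge (9, 0)→(10, 4): d=(1,4) right/bottom  bias=-1
  edge (10, 4)→(6, 2): d=(-4,-2) top-left  bias=+0
  edge (6, 2)→(9, 0): d=(3,-2) top-left  bias=+0
    (4,0)@(9, 1): e=[1,10,3] → █
    (5,0)@(11, 1): e=[-7,14,7] → ·
    (4,1)@(9, 3): e=[3,2,9] → █
    (5,1)@(11, 3): e=[-5,6,13] → ·
    (4,2)@(9, 5): e=[5,-6,15] → ·
  covered (2 px):
    · · · · █ · ·
    · · · · █ · ·
    · · · · · · ·
    · · · · · · ·
    · · · · · · ·

Result: [10,3,1]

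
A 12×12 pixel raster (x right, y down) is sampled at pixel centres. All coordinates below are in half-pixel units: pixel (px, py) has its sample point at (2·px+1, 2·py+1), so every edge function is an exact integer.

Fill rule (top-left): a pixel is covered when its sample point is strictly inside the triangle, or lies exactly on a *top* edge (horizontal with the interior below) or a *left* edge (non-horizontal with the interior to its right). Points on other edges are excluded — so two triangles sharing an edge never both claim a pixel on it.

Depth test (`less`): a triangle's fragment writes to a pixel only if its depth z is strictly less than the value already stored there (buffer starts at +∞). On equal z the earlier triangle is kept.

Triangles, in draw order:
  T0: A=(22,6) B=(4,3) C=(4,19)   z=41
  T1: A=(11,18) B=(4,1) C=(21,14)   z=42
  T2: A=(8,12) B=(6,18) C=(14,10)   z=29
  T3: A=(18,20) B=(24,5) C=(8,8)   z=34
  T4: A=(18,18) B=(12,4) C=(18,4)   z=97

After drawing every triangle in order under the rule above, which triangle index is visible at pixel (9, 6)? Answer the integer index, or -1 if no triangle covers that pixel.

T0:
  2·area = 288  (B↔C swapped to make it positive)
  edge (22, 6)→(4, 19): d=(-18,13) right/bottom  bias=-1
  edge (4, 19)→(4, 3): d=(0,-16) top-left  bias=+0
  edge (4, 3)→(22, 6): d=(18,3) right/bottom  bias=-1
    (2,2)@(5, 5): e=[239,16,33] → #
    (3,2)@(7, 5): e=[213,48,27] → #
    (4,2)@(9, 5): e=[187,80,21] → #
    (5,2)@(11, 5): e=[161,112,15] → #
    (6,2)@(13, 5): e=[135,144,9] → #
    (7,2)@(15, 5): e=[109,176,3] → #
    (8,2)@(17, 5): e=[83,208,-3] → ·
    (2,3)@(5, 7): e=[203,16,69] → #
    (8,3)@(17, 7): e=[47,208,33] → #
    (9,3)@(19, 7): e=[21,240,27] → #
    (10,3)@(21, 7): e=[-5,272,21] → ·
    (2,4)@(5, 9): e=[167,16,105] → #
  covered (35 px):
    · · · · · · · · · · · ·
    · · · · · · · · · · · ·
    · · # # # # # # · · · ·
    · · # # # # # # # # · ·
    · · # # # # # # # · · ·
    · · # # # # # # · · · ·
    · · # # # # · · · · · ·
    · · # # # · · · · · · ·
    · · # · · · · · · · · ·
    · · · · · · · · · · · ·
    · · · · · · · · · · · ·
    · · · · · · · · · · · ·
T1:
  2·area = 198
  edge (11, 18)→(4, 1): d=(-7,-17) top-left  bias=+0
  edge (4, 1)→(21, 14): d=(17,13) right/bottom  bias=-1
  edge (21, 14)→(11, 18): d=(-10,4) right/bottom  bias=-1
    (2,1)@(5, 3): e=[3,21,174] → #
    (3,1)@(7, 3): e=[37,-5,166] → ·
    (2,2)@(5, 5): e=[-11,55,154] → ·
    (3,2)@(7, 5): e=[23,29,146] → #
    (4,2)@(9, 5): e=[57,3,138] → #
    (5,2)@(11, 5): e=[91,-23,130] → ·
    (3,3)@(7, 7): e=[9,63,126] → #
    (5,3)@(11, 7): e=[77,11,110] → #
    (6,3)@(13, 7): e=[111,-15,102] → ·
    (3,4)@(7, 9): e=[-5,97,106] → ·
    (4,4)@(9, 9): e=[29,71,98] → #
    (6,4)@(13, 9): e=[97,19,82] → #
  covered (26 px):
    · · · · · · · · · · · ·
    · · # · · · · · · · · ·
    · · · # # · · · · · · ·
    · · · # # # · · · · · ·
    · · · · # # # · · · · ·
    · · · · # # # # # · · ·
    · · · · # # # # # # · ·
    · · · · · # # # # · · ·
    · · · · · # # · · · · ·
    · · · · · · · · · · · ·
    · · · · · · · · · · · ·
    · · · · · · · · · · · ·
T2:
  2·area = 32  (B↔C swapped to make it positive)
  edge (8, 12)→(14, 10): d=(6,-2) top-left  bias=+0
  edge (14, 10)→(6, 18): d=(-8,8) right/bottom  bias=-1
  edge (6, 18)→(8, 12): d=(2,-6) top-left  bias=+0
    (11,0)@(23, 1): e=[-36,0,68] → ·  [on edge]
    (5,1)@(11, 3): e=[-48,80,0] → ·  [on edge]
    (10,1)@(21, 3): e=[-28,0,60] → ·  [on edge]
    (9,2)@(19, 5): e=[-20,0,52] → ·  [on edge]
    (8,3)@(17, 7): e=[-12,0,44] → ·  [on edge]
    (11,3)@(23, 7): e=[0,-48,80] → ·  [on edge]
    (4,4)@(9, 9): e=[-16,48,0] → ·  [on edge]
    (7,4)@(15, 9): e=[-4,0,36] → ·  [on edge]
    (8,4)@(17, 9): e=[0,-16,48] → ·  [on edge]
    (5,5)@(11, 11): e=[0,16,16] → #  [on edge]
    (6,5)@(13, 11): e=[4,0,28] → ·  [on edge]
    (2,6)@(5, 13): e=[0,48,-16] → ·  [on edge]
    (5,6)@(11, 13): e=[12,0,20] → ·  [on edge]
    (3,7)@(7, 15): e=[16,16,0] → #  [on edge]
    (4,7)@(9, 15): e=[20,0,12] → ·  [on edge]
    (3,8)@(7, 17): e=[28,0,4] → ·  [on edge]
    (2,9)@(5, 19): e=[36,0,-4] → ·  [on edge]
    (1,10)@(3, 21): e=[44,0,-12] → ·  [on edge]
    (2,10)@(5, 21): e=[48,-16,0] → ·  [on edge]
    (0,11)@(1, 23): e=[52,0,-20] → ·  [on edge]
  covered (3 px):
    · · · · · · · · · · · ·
    · · · · · · · · · · · ·
    · · · · · · · · · · · ·
    · · · · · · · · · · · ·
    · · · · · · · · · · · ·
    · · · · · # · · · · · ·
    · · · · # · · · · · · ·
    · · · # · · · · · · · ·
    · · · · · · · · · · · ·
    · · · · · · · · · · · ·
    · · · · · · · · · · · ·
    · · · · · · · · · · · ·
T3:
  2·area = 222  (B↔C swapped to make it positive)
  edge (18, 20)→(8, 8): d=(-10,-12) top-left  bias=+0
  edge (8, 8)→(24, 5): d=(16,-3) top-left  bias=+0
  edge (24, 5)→(18, 20): d=(-6,15) right/bottom  bias=-1
    (7,3)@(15, 7): e=[94,5,123] → #
    (8,3)@(17, 7): e=[118,11,93] → #
    (9,3)@(19, 7): e=[142,17,63] → #
    (10,3)@(21, 7): e=[166,23,33] → #
    (11,3)@(23, 7): e=[190,29,3] → #
    (4,4)@(9, 9): e=[2,19,201] → #
    (5,4)@(11, 9): e=[26,25,171] → #
    (6,4)@(13, 9): e=[50,31,141] → #
    (11,4)@(23, 9): e=[170,61,-9] → ·
    (4,5)@(9, 11): e=[-18,51,189] → ·
    (5,5)@(11, 11): e=[6,57,159] → #
    (11,5)@(23, 11): e=[150,93,-21] → ·
  covered (27 px):
    · · · · · · · · · · · ·
    · · · · · · · · · · · ·
    · · · · · · · · · · · ·
    · · · · · · · # # # # #
    · · · · # # # # # # # ·
    · · · · · # # # # # # ·
    · · · · · · # # # # · ·
    · · · · · · · # # # · ·
    · · · · · · · · # # · ·
    · · · · · · · · · · · ·
    · · · · · · · · · · · ·
    · · · · · · · · · · · ·
T4:
  2·area = 84
  edge (18, 18)→(12, 4): d=(-6,-14) top-left  bias=+0
  edge (12, 4)→(18, 4): d=(6,0) top-left  bias=+0
  edge (18, 4)→(18, 18): d=(0,14) right/bottom  bias=-1
    (6,2)@(13, 5): e=[8,6,70] → #
    (7,2)@(15, 5): e=[36,6,42] → #
    (8,2)@(17, 5): e=[64,6,14] → #
    (9,2)@(19, 5): e=[92,6,-14] → ·
    (6,3)@(13, 7): e=[-4,18,70] → ·
    (7,3)@(15, 7): e=[24,18,42] → #
    (9,3)@(19, 7): e=[80,18,-14] → ·
    (7,4)@(15, 9): e=[12,30,42] → #
    (9,4)@(19, 9): e=[68,30,-14] → ·
    (7,5)@(15, 11): e=[0,42,42] → #  [on edge]
    (9,5)@(19, 11): e=[56,42,-14] → ·
    (7,6)@(15, 13): e=[-12,54,42] → ·
  covered (11 px):
    · · · · · · · · · · · ·
    · · · · · · · · · · · ·
    · · · · · · # # # · · ·
    · · · · · · · # # · · ·
    · · · · · · · # # · · ·
    · · · · · · · # # · · ·
    · · · · · · · · # · · ·
    · · · · · · · · # · · ·
    · · · · · · · · · · · ·
    · · · · · · · · · · · ·
    · · · · · · · · · · · ·
    · · · · · · · · · · · ·

Z-buffer (winner per pixel, '.' = empty):
  . . . . . . . . . . . .
  . . 1 . . . . . . . . .
  . . 0 0 0 0 0 0 4 . . .
  . . 0 0 0 0 0 3 3 3 3 3
  . . 0 0 3 3 3 3 3 3 3 .
  . . 0 0 0 2 3 3 3 3 3 .
  . . 0 0 2 0 3 3 3 3 . .
  . . 0 2 0 1 1 3 3 3 . .
  . . 0 . . 1 1 . 3 3 . .
  . . . . . . . . . . . .
  . . . . . . . . . . . .
  . . . . . . . . . . . .

Result: 3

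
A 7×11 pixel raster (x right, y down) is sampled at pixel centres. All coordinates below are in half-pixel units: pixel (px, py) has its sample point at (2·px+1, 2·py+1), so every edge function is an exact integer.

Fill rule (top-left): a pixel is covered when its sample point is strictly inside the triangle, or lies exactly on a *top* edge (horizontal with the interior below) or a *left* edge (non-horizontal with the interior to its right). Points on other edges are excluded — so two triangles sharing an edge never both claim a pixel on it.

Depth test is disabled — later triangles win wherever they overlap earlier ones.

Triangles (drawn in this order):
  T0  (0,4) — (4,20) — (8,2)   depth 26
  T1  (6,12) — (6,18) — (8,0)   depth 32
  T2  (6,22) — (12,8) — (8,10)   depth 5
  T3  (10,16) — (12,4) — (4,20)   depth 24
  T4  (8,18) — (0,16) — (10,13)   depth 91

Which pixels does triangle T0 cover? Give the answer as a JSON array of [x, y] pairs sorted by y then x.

T0:
  2·area = 136  (B↔C swapped to make it positive)
  edge (0, 4)→(8, 2): d=(8,-2) top-left  bias=+0
  edge (8, 2)→(4, 20): d=(-4,18) right/bottom  bias=-1
  edge (4, 20)→(0, 4): d=(-4,-16) top-left  bias=+0
    (2,1)@(5, 3): e=[2,50,84] → #
    (3,1)@(7, 3): e=[6,14,116] → #
    (4,1)@(9, 3): e=[10,-22,148] → ·
    (0,2)@(1, 5): e=[10,114,12] → #
    (1,2)@(3, 5): e=[14,78,44] → #
    (4,2)@(9, 5): e=[26,-30,140] → ·
    (0,3)@(1, 7): e=[26,106,4] → #
    (3,3)@(7, 7): e=[38,-2,100] → ·
    (0,4)@(1, 9): e=[42,98,-4] → ·
    (1,4)@(3, 9): e=[46,62,28] → #
    (3,4)@(7, 9): e=[54,-10,92] → ·
    (1,5)@(3, 11): e=[62,54,20] → #
  covered (17 px):
    · · · · · · ·
    · · # # · · ·
    # # # # · · ·
    # # # · · · ·
    · # # · · · ·
    · # # · · · ·
    · # # · · · ·
    · # # · · · ·
    · · · · · · ·
    · · · · · · ·
    · · · · · · ·
T1:
  2·area = 12  (B↔C swapped to make it positive)
  edge (6, 12)→(8, 0): d=(2,-12) top-left  bias=+0
  edge (8, 0)→(6, 18): d=(-2,18) right/bottom  bias=-1
  edge (6, 18)→(6, 12): d=(0,-6) top-left  bias=+0
    (3,3)@(7, 7): e=[2,4,6] → #
    (4,3)@(9, 7): e=[26,-32,18] → ·
    (3,4)@(7, 9): e=[6,0,6] → ·  [on edge]
  covered (1 px):
    · · · · · · ·
    · · · · · · ·
    · · · · · · ·
    · · · # · · ·
    · · · · · · ·
    · · · · · · ·
    · · · · · · ·
    · · · · · · ·
    · · · · · · ·
    · · · · · · ·
    · · · · · · ·
T2:
  2·area = 44  (B↔C swapped to make it positive)
  edge (6, 22)→(8, 10): d=(2,-12) top-left  bias=+0
  edge (8, 10)→(12, 8): d=(4,-2) top-left  bias=+0
  edge (12, 8)→(6, 22): d=(-6,14) right/bottom  bias=-1
    (5,4)@(11, 9): e=[34,2,8] → #
    (6,4)@(13, 9): e=[58,6,-20] → ·
    (4,5)@(9, 11): e=[14,6,24] → #
    (5,5)@(11, 11): e=[38,10,-4] → ·
    (4,6)@(9, 13): e=[18,14,12] → #
    (5,6)@(11, 13): e=[42,18,-16] → ·
    (4,7)@(9, 15): e=[22,22,0] → ·  [on edge]
    (3,8)@(7, 17): e=[2,26,16] → #
    (4,8)@(9, 17): e=[26,30,-12] → ·
    (3,9)@(7, 19): e=[6,34,4] → #
    (4,9)@(9, 19): e=[30,38,-24] → ·
    (3,10)@(7, 21): e=[10,42,-8] → ·
  covered (5 px):
    · · · · · · ·
    · · · · · · ·
    · · · · · · ·
    · · · · · · ·
    · · · · · # ·
    · · · · # · ·
    · · · · # · ·
    · · · · · · ·
    · · · # · · ·
    · · · # · · ·
    · · · · · · ·
T3:
  2·area = 64  (B↔C swapped to make it positive)
  edge (10, 16)→(4, 20): d=(-6,4) right/bottom  bias=-1
  edge (4, 20)→(12, 4): d=(8,-16) top-left  bias=+0
  edge (12, 4)→(10, 16): d=(-2,12) right/bottom  bias=-1
    (5,3)@(11, 7): e=[50,8,6] → #
    (6,3)@(13, 7): e=[42,40,-18] → ·
    (5,4)@(11, 9): e=[38,24,2] → #
    (6,4)@(13, 9): e=[30,56,-22] → ·
    (4,5)@(9, 11): e=[34,8,22] → #
    (5,5)@(11, 11): e=[26,40,-2] → ·
    (4,6)@(9, 13): e=[22,24,18] → #
    (5,6)@(11, 13): e=[14,56,-6] → ·
    (3,7)@(7, 15): e=[18,8,38] → #
    (5,7)@(11, 15): e=[2,72,-10] → ·
    (3,8)@(7, 17): e=[6,24,34] → #
    (4,8)@(9, 17): e=[-2,56,10] → ·
  covered (8 px):
    · · · · · · ·
    · · · · · · ·
    · · · · · · ·
    · · · · · # ·
    · · · · · # ·
    · · · · # · ·
    · · · · # · ·
    · · · # # · ·
    · · · # · · ·
    · · # · · · ·
    · · · · · · ·
T4:
  2·area = 44
  edge (8, 18)→(0, 16): d=(-8,-2) top-left  bias=+0
  edge (0, 16)→(10, 13): d=(10,-3) top-left  bias=+0
  edge (10, 13)→(8, 18): d=(-2,5) right/bottom  bias=-1
    (2,7)@(5, 15): e=[18,5,21] → #
    (3,7)@(7, 15): e=[22,11,11] → #
    (4,7)@(9, 15): e=[26,17,1] → #
    (5,7)@(11, 15): e=[30,23,-9] → ·
    (2,8)@(5, 17): e=[2,25,17] → #
    (4,8)@(9, 17): e=[10,37,-3] → ·
    (2,9)@(5, 19): e=[-14,45,13] → ·
    (3,9)@(7, 19): e=[-10,51,3] → ·
  covered (5 px):
    · · · · · · ·
    · · · · · · ·
    · · · · · · ·
    · · · · · · ·
    · · · · · · ·
    · · · · · · ·
    · · · · · · ·
    · · # # # · ·
    · · # # · · ·
    · · · · · · ·
    · · · · · · ·

Result: [[2,1],[3,1],[0,2],[1,2],[2,2],[3,2],[0,3],[1,3],[2,3],[1,4],[2,4],[1,5],[2,5],[1,6],[2,6],[1,7],[2,7]]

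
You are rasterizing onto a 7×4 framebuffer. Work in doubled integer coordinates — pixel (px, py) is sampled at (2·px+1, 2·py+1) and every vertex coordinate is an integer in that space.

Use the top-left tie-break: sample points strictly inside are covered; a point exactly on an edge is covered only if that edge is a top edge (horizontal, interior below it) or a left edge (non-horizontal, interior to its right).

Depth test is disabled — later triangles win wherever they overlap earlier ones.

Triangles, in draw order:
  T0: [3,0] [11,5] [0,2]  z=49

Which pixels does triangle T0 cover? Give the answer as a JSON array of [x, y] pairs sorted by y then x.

T0:
  2·area = 31
  edge (3, 0)→(11, 5): d=(8,5) right/bottom  bias=-1
  edge (11, 5)→(0, 2): d=(-11,-3) top-left  bias=+0
  edge (0, 2)→(3, 0): d=(3,-2) top-left  bias=+0
    (1,0)@(3, 1): e=[8,20,3] → X
    (2,0)@(5, 1): e=[-2,26,7] → .
    (1,1)@(3, 3): e=[24,-2,9] → .
    (2,1)@(5, 3): e=[14,4,13] → X
    (3,1)@(7, 3): e=[4,10,17] → X
    (4,1)@(9, 3): e=[-6,16,21] → .
    (2,2)@(5, 5): e=[30,-18,19] → .
    (3,2)@(7, 5): e=[20,-12,23] → .
    (5,2)@(11, 5): e=[0,0,31] → .  [on edge]
  covered (3 px):
    . X . . . . .
    . . X X . . .
    . . . . . . .
    . . . . . . .

Final: [[1,0],[2,1],[3,1]]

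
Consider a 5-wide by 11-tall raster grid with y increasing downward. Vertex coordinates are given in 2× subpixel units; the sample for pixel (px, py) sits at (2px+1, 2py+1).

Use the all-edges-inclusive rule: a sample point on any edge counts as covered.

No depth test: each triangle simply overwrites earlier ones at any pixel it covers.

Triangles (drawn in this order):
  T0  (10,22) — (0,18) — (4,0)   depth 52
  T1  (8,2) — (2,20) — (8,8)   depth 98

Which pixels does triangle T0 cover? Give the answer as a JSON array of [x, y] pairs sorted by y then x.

T0:
  2·area = 196
  edge (10, 22)→(0, 18): d=(-10,-4) inclusive
  edge (0, 18)→(4, 0): d=(4,-18) inclusive
  edge (4, 0)→(10, 22): d=(6,22) inclusive
    (1,2)@(3, 5): e=[142,2,52] → X
    (2,2)@(5, 5): e=[150,38,8] → X
    (3,2)@(7, 5): e=[158,74,-36] → .
    (1,3)@(3, 7): e=[122,10,64] → X
    (3,3)@(7, 7): e=[138,82,-24] → .
    (1,4)@(3, 9): e=[102,18,76] → X
    (3,4)@(7, 9): e=[118,90,-12] → .
    (1,5)@(3, 11): e=[82,26,88] → X
    (3,5)@(7, 11): e=[98,98,0] → X  [on edge]
    (4,5)@(9, 11): e=[106,134,-44] → .
    (1,6)@(3, 13): e=[62,34,100] → X
    (4,6)@(9, 13): e=[86,142,-32] → .
  covered (25 px):
    . . . . .
    . . . . .
    . X X . .
    . X X . .
    . X X . .
    . X X X .
    . X X X .
    X X X X .
    X X X X .
    . X X X X
    . . . . X
T1:
  2·area = 36  (B↔C swapped to make it positive)
  edge (8, 2)→(8, 8): d=(0,6) inclusive
  edge (8, 8)→(2, 20): d=(-6,12) inclusive
  edge (2, 20)→(8, 2): d=(6,-18) inclusive
    (3,2)@(7, 5): e=[6,30,0] → X  [on edge]
    (4,2)@(9, 5): e=[-6,6,36] → .
    (3,3)@(7, 7): e=[6,18,12] → X
    (4,3)@(9, 7): e=[-6,-6,48] → .
    (3,4)@(7, 9): e=[6,6,24] → X
    (4,4)@(9, 9): e=[-6,-18,60] → .
    (2,5)@(5, 11): e=[18,18,0] → X  [on edge]
    (3,5)@(7, 11): e=[6,-6,36] → .
    (2,6)@(5, 13): e=[18,6,12] → X
    (3,6)@(7, 13): e=[6,-18,48] → .
    (2,7)@(5, 15): e=[18,-6,24] → .
    (1,8)@(3, 17): e=[30,6,0] → X  [on edge]
  covered (6 px):
    . . . . .
    . . . . .
    . . . X .
    . . . X .
    . . . X .
    . . X . .
    . . X . .
    . . . . .
    . X . . .
    . . . . .
    . . . . .

Final: [[1,2],[2,2],[1,3],[2,3],[1,4],[2,4],[1,5],[2,5],[3,5],[1,6],[2,6],[3,6],[0,7],[1,7],[2,7],[3,7],[0,8],[1,8],[2,8],[3,8],[1,9],[2,9],[3,9],[4,9],[4,10]]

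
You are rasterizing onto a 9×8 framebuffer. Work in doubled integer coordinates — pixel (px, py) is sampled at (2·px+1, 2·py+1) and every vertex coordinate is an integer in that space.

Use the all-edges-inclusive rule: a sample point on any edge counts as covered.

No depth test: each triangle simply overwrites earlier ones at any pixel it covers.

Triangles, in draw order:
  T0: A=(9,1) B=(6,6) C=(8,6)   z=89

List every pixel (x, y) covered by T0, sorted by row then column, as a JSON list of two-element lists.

T0:
  2·area = 10  (B↔C swapped to make it positive)
  edge (9, 1)→(8, 6): d=(-1,5) inclusive
  edge (8, 6)→(6, 6): d=(-2,0) inclusive
  edge (6, 6)→(9, 1): d=(3,-5) inclusive
    (4,0)@(9, 1): e=[0,10,0] → #  [on edge]
    (5,0)@(11, 1): e=[-10,10,10] → ·
    (4,1)@(9, 3): e=[-2,6,6] → ·
    (3,2)@(7, 5): e=[6,2,2] → #
    (4,2)@(9, 5): e=[-4,2,12] → ·
    (3,3)@(7, 7): e=[4,-2,8] → ·
    (1,5)@(3, 11): e=[20,-10,0] → ·  [on edge]
    (3,5)@(7, 11): e=[0,-10,20] → ·  [on edge]
  covered (2 px):
    · · · · # · · · ·
    · · · · · · · · ·
    · · · # · · · · ·
    · · · · · · · · ·
    · · · · · · · · ·
    · · · · · · · · ·
    · · · · · · · · ·
    · · · · · · · · ·

Answer: [[4,0],[3,2]]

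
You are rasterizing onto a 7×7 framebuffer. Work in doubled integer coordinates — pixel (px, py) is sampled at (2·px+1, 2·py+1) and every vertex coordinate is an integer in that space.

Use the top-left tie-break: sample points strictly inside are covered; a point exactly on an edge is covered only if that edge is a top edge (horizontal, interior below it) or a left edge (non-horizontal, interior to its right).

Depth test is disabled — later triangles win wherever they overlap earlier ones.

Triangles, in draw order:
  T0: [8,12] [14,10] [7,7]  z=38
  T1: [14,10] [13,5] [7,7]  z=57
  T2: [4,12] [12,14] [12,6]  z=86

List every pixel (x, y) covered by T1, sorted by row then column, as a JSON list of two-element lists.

T0:
  2·area = 32  (B↔C swapped to make it positive)
  edge (8, 12)→(7, 7): d=(-1,-5) top-left  bias=+0
  edge (7, 7)→(14, 10): d=(7,3) right/bottom  bias=-1
  edge (14, 10)→(8, 12): d=(-6,2) right/bottom  bias=-1
    (3,3)@(7, 7): e=[0,0,32] → .  [on edge]
    (4,4)@(9, 9): e=[8,8,16] → X
    (5,4)@(11, 9): e=[18,2,12] → X
    (6,4)@(13, 9): e=[28,-4,8] → .
    (4,5)@(9, 11): e=[6,22,4] → X
    (5,5)@(11, 11): e=[16,16,0] → .  [on edge]
    (2,6)@(5, 13): e=[-16,48,0] → .  [on edge]
    (4,6)@(9, 13): e=[4,36,-8] → .
  covered (3 px):
    . . . . . . .
    . . . . . . .
    . . . . . . .
    . . . . . . .
    . . . . X X .
    . . . . X . .
    . . . . . . .
T1:
  2·area = 32  (B↔C swapped to make it positive)
  edge (14, 10)→(7, 7): d=(-7,-3) top-left  bias=+0
  edge (7, 7)→(13, 5): d=(6,-2) top-left  bias=+0
  edge (13, 5)→(14, 10): d=(1,5) right/bottom  bias=-1
    (6,2)@(13, 5): e=[32,0,0] → .  [on edge]
    (3,3)@(7, 7): e=[0,0,32] → X  [on edge]
    (4,3)@(9, 7): e=[6,4,22] → X
    (5,3)@(11, 7): e=[12,8,12] → X
    (6,3)@(13, 7): e=[18,12,2] → X
    (0,4)@(1, 9): e=[-32,0,64] → .  [on edge]
    (3,4)@(7, 9): e=[-14,12,34] → .
    (4,4)@(9, 9): e=[-8,16,24] → .
    (5,4)@(11, 9): e=[-2,20,14] → .
    (6,4)@(13, 9): e=[4,24,4] → X
    (6,5)@(13, 11): e=[-10,36,6] → .
  covered (5 px):
    . . . . . . .
    . . . . . . .
    . . . . . . .
    . . . X X X X
    . . . . . . X
    . . . . . . .
    . . . . . . .
T2:
  2·area = 64  (B↔C swapped to make it positive)
  edge (4, 12)→(12, 6): d=(8,-6) top-left  bias=+0
  edge (12, 6)→(12, 14): d=(0,8) right/bottom  bias=-1
  edge (12, 14)→(4, 12): d=(-8,-2) top-left  bias=+0
    (5,3)@(11, 7): e=[2,8,54] → X
    (6,3)@(13, 7): e=[14,-8,58] → .
    (4,4)@(9, 9): e=[6,24,34] → X
    (6,4)@(13, 9): e=[30,-8,42] → .
    (3,5)@(7, 11): e=[10,40,14] → X
    (6,5)@(13, 11): e=[46,-8,26] → .
    (3,6)@(7, 13): e=[26,40,-2] → .
    (4,6)@(9, 13): e=[38,24,2] → X
    (6,6)@(13, 13): e=[62,-8,10] → .
  covered (8 px):
    . . . . . . .
    . . . . . . .
    . . . . . . .
    . . . . . X .
    . . . . X X .
    . . . X X X .
    . . . . X X .

Result: [[3,3],[4,3],[5,3],[6,3],[6,4]]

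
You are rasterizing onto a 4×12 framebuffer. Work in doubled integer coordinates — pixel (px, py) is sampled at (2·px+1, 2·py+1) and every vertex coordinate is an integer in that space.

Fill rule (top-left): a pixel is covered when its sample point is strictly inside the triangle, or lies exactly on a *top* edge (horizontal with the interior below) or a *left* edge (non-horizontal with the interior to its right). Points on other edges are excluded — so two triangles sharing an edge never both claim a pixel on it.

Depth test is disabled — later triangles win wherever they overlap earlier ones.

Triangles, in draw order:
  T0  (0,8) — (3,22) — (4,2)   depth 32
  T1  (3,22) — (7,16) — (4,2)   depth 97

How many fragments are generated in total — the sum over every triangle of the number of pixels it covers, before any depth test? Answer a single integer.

T0:
  2·area = 74  (B↔C swapped to make it positive)
  edge (0, 8)→(4, 2): d=(4,-6) top-left  bias=+0
  edge (4, 2)→(3, 22): d=(-1,20) right/bottom  bias=-1
  edge (3, 22)→(0, 8): d=(-3,-14) top-left  bias=+0
    (1,2)@(3, 5): e=[6,17,51] → █
    (2,2)@(5, 5): e=[18,-23,79] → ·
    (0,3)@(1, 7): e=[2,55,17] → █
    (2,3)@(5, 7): e=[26,-25,73] → ·
    (0,4)@(1, 9): e=[10,53,11] → █
    (2,4)@(5, 9): e=[34,-27,67] → ·
    (0,5)@(1, 11): e=[18,51,5] → █
    (2,5)@(5, 11): e=[42,-29,61] → ·
    (0,6)@(1, 13): e=[26,49,-1] → ·
    (1,6)@(3, 13): e=[38,9,27] → █
    (2,6)@(5, 13): e=[50,-31,55] → ·
    (1,7)@(3, 15): e=[46,7,21] → █
  covered (12 px):
    · · · ·
    · · · ·
    · █ · ·
    █ █ · ·
    █ █ · ·
    █ █ · ·
    · █ · ·
    · █ · ·
    · █ · ·
    · █ · ·
    · █ · ·
    · · · ·
T1:
  2·area = 74  (B↔C swapped to make it positive)
  edge (3, 22)→(4, 2): d=(1,-20) top-left  bias=+0
  edge (4, 2)→(7, 16): d=(3,14) right/bottom  bias=-1
  edge (7, 16)→(3, 22): d=(-4,6) right/bottom  bias=-1
    (2,3)@(5, 7): e=[25,1,48] → █
    (3,3)@(7, 7): e=[65,-27,36] → ·
    (2,4)@(5, 9): e=[27,7,40] → █
    (3,4)@(7, 9): e=[67,-21,28] → ·
    (2,5)@(5, 11): e=[29,13,32] → █
    (3,5)@(7, 11): e=[69,-15,20] → ·
    (2,6)@(5, 13): e=[31,19,24] → █
    (3,6)@(7, 13): e=[71,-9,12] → ·
    (2,7)@(5, 15): e=[33,25,16] → █
    (3,7)@(7, 15): e=[73,-3,4] → ·
    (2,8)@(5, 17): e=[35,31,8] → █
    (3,8)@(7, 17): e=[75,3,-4] → ·
    (2,9)@(5, 19): e=[37,37,0] → ·  [on edge]
  covered (6 px):
    · · · ·
    · · · ·
    · · · ·
    · · █ ·
    · · █ ·
    · · █ ·
    · · █ ·
    · · █ ·
    · · █ ·
    · · · ·
    · · · ·
    · · · ·

Answer: 18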